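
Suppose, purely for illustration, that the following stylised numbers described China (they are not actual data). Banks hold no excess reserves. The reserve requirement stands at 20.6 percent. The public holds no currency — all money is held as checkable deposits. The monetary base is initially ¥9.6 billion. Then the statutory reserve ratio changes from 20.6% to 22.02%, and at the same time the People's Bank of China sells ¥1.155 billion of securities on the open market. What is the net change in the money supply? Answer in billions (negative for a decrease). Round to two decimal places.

-8.25 billion

Before: m₁ = 1 / (0.206) ≈ 4.8544, MB₁ = 9.6, so M₁ = 4.8544 × 9.6 ≈ 46.6022 billion.
After: m₂ = 1 / (0.2202) ≈ 4.5413, MB₂ = 9.6 − 1.155 = 8.445, so M₂ = 4.5413 × 8.445 ≈ 38.3513 billion.
ΔM = M₂ − M₁ = 38.3513 − 46.6022 = -8.2509 billion.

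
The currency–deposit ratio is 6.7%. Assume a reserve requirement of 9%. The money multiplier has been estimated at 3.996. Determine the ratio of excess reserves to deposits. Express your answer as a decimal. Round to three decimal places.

0.110

Using m = 3.996. Since m = (1 + c)/(c + rr + e), the denominator satisfies c + rr + e = (1 + c)/m = (1 + 0.067) / 3.996 ≈ 0.267017.
With c = 0.067 and rr = 0.09, the ratio of excess reserves to deposits is 0.267017 − 0.067 − 0.09 = 0.110017.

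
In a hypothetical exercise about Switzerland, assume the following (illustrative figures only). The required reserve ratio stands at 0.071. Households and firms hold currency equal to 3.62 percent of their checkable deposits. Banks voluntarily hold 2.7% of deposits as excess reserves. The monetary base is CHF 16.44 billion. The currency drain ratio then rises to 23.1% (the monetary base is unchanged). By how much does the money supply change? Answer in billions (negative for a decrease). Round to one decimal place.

Initially m₁ = (1 + 0.0362) / (0.071 + 0.027 + 0.0362) ≈ 7.7213, so M₁ = 7.7213 × 16.44 ≈ 126.9382 billion.
After the change m₂ = (1 + 0.231) / (0.071 + 0.027 + 0.231) ≈ 3.7416, so M₂ = 3.7416 × 16.44 ≈ 61.5119 billion.
ΔM = M₂ − M₁ = 61.5119 − 126.9382 = -65.4263 billion.

-65.4 billion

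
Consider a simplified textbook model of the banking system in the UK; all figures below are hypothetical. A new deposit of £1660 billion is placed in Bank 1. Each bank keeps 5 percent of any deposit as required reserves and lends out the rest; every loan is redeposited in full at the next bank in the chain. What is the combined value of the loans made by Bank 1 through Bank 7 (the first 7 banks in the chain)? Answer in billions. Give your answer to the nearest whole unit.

Bank i lends (1 − rr)^i of the original deposit: Bank 1 lends 1660·0.9500 = 1577.0000, Bank 2 lends 1660·0.9500² = 1498.1500, and so on.
Summing a geometric series: total = 1660·[0.9500·(1 − 0.9500^7) / (1 − 0.9500)] ≈ 9514.4417 billion.

£9514 billion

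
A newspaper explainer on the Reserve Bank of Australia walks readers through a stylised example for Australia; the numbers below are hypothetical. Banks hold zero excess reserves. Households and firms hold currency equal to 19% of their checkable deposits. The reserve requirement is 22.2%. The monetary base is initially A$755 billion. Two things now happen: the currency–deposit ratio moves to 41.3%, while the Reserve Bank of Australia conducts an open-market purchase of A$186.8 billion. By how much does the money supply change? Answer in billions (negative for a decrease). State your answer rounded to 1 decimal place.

Before: m₁ = (1 + 0.19) / (0.222 + 0.19) ≈ 2.88835, MB₁ = 755, so M₁ = 2.88835 × 755 ≈ 2180.7042 billion.
After: m₂ = (1 + 0.413) / (0.222 + 0.413) ≈ 2.22520, MB₂ = 755 + 186.8 = 941.8, so M₂ = 2.22520 × 941.8 ≈ 2095.6934 billion.
ΔM = M₂ − M₁ = 2095.6934 − 2180.7042 = -85.0108 billion.

-85.0 billion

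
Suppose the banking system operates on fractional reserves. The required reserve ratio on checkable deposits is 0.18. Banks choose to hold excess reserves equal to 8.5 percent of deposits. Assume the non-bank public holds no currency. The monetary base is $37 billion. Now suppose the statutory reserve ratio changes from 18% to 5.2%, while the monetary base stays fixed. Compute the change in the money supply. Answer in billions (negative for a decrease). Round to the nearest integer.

Initially m₁ = 1 / (0.18 + 0.085) ≈ 3.7736, so M₁ = 3.7736 × 37 = 139.6232 billion.
After the change m₂ = 1 / (0.052 + 0.085) ≈ 7.2993, so M₂ = 7.2993 × 37 = 270.0741 billion.
ΔM = M₂ − M₁ = 270.0741 − 139.6232 = 130.4509 billion.

$130 billion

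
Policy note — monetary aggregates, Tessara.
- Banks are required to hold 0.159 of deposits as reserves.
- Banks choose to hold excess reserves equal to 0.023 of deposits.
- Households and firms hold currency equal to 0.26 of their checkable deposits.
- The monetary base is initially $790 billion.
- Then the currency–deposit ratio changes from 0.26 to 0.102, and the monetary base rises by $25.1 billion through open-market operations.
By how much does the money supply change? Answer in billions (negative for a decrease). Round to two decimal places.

$910.78 billion

Before: m₁ = (1 + 0.26) / (0.159 + 0.023 + 0.26) ≈ 2.850679, MB₁ = 790, so M₁ = 2.850679 × 790 ≈ 2252.0364 billion.
After: m₂ = (1 + 0.102) / (0.159 + 0.023 + 0.102) ≈ 3.880282, MB₂ = 790 + 25.1 = 815.1, so M₂ = 3.880282 × 815.1 ≈ 3162.8179 billion.
ΔM = M₂ − M₁ = 3162.8179 − 2252.0364 = 910.7815 billion.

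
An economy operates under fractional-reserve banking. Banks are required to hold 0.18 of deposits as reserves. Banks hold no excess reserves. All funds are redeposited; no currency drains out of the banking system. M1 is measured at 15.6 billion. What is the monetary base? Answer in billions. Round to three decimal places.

2.808 billion

With no currency drain and no excess reserves, the money multiplier is m = 1/rr = 1/0.18 ≈ 5.555556.
The monetary base is MB = M / m = 15.6 / 5.555556 ≈ 2.808 billion.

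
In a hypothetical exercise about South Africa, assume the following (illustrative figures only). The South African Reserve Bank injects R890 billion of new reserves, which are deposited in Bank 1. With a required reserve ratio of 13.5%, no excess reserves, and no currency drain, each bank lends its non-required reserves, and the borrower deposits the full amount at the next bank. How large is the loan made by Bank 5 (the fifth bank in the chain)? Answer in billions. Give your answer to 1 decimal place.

Each bank lends a fraction (1 − rr) = 0.8650 of the deposit it receives, so Bank 5 receives 890·0.8650^4 and lends 890·0.8650^5 ≈ 430.9933 billion.

R431.0 billion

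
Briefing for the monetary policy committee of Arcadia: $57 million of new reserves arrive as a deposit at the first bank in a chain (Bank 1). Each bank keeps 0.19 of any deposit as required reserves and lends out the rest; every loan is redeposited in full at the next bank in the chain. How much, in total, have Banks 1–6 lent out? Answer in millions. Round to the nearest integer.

Bank i lends (1 − rr)^i of the original deposit: Bank 1 lends 57·0.8100 = 46.1700, Bank 2 lends 57·0.8100² = 37.3977, and so on.
Summing a geometric series: total = 57·[0.8100·(1 − 0.8100^6) / (1 − 0.8100)] ≈ 174.3696 million.

$174 million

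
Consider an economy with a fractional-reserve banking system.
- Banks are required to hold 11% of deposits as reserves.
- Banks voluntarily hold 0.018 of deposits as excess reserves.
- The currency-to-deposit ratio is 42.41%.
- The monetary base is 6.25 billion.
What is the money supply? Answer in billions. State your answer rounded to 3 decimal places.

16.121 billion

The money multiplier is m = (1 + c) / (rr + e + c) = (1 + 0.4241) / (0.11 + 0.018 + 0.4241) ≈ 2.57942.
So M = m × MB = 2.57942 × 6.25 ≈ 16.1214 billion.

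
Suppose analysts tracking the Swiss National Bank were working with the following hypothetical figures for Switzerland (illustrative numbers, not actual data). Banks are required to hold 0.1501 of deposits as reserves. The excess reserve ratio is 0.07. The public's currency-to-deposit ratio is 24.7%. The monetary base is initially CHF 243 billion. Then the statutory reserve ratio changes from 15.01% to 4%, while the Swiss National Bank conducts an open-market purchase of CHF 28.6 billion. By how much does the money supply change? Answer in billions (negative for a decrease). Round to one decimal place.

Before: m₁ = (1 + 0.247) / (0.1501 + 0.07 + 0.247) ≈ 2.66966, MB₁ = 243, so M₁ = 2.66966 × 243 ≈ 648.7274 billion.
After: m₂ = (1 + 0.247) / (0.04 + 0.07 + 0.247) ≈ 3.49300, MB₂ = 243 + 28.6 = 271.6, so M₂ = 3.49300 × 271.6 = 948.6988 billion.
ΔM = M₂ − M₁ = 948.6988 − 648.7274 = 299.9714 billion.

CHF 300.0 billion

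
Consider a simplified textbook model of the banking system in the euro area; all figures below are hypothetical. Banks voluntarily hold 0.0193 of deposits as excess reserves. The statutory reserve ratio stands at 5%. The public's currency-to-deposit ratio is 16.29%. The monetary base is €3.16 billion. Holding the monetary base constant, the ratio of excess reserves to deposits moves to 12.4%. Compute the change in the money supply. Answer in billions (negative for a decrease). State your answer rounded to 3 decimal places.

Initially m₁ = (1 + 0.1629) / (0.05 + 0.0193 + 0.1629) ≈ 5.00818, so M₁ = 5.00818 × 3.16 ≈ 15.8258 billion.
After the change m₂ = (1 + 0.1629) / (0.05 + 0.124 + 0.1629) ≈ 3.45177, so M₂ = 3.45177 × 3.16 ≈ 10.9076 billion.
ΔM = M₂ − M₁ = 10.9076 − 15.8258 = -4.9182 billion.

-4.918 billion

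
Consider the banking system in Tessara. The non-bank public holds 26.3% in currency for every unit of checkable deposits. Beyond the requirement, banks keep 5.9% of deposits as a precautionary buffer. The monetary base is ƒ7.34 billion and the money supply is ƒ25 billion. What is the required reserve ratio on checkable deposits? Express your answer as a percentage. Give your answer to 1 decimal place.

Using m = M/MB = 25/7.34 ≈ 3.405995. Since m = (1 + c)/(c + rr + e), the denominator satisfies c + rr + e = (1 + c)/m = (1 + 0.263) / 3.405995 ≈ 0.370817.
With c = 0.263 and e = 0.059, the required reserve ratio on checkable deposits is 0.370817 − 0.263 − 0.059 = 0.048817.

4.9%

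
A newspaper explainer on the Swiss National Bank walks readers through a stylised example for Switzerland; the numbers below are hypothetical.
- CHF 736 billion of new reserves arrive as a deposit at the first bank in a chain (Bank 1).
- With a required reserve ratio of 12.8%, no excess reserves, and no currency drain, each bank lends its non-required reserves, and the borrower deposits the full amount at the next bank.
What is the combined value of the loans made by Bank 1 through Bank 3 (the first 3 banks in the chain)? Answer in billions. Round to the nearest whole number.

CHF 1689 billion

Bank i lends (1 − rr)^i of the original deposit: Bank 1 lends 736·0.8720 = 641.7920, Bank 2 lends 736·0.8720² ≈ 559.6426, and so on.
Summing a geometric series: total = 736·[0.8720·(1 − 0.8720^3) / (1 − 0.8720)] ≈ 1689.4430 billion.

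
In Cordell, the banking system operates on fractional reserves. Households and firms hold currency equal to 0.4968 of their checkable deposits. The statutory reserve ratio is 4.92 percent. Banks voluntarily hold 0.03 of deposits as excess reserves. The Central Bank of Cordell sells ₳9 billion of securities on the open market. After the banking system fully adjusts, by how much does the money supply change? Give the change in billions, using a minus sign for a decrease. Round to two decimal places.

-23.39 billion

The money multiplier is m = (1 + c) / (rr + e + c) = (1 + 0.4968) / (0.0492 + 0.03 + 0.4968) ≈ 2.5986.
The sale removes 9 billion of base, so ΔM = m × ΔMB = 2.5986 × (−9) = -23.3874 billion.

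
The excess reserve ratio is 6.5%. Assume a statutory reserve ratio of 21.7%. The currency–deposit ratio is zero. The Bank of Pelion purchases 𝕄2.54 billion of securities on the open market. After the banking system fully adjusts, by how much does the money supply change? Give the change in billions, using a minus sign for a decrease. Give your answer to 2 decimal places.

The money multiplier is m = 1 / (rr + e) = 1 / (0.217 + 0.065) ≈ 3.5461.
The purchase adds 2.54 billion of base, so ΔM = m × ΔMB = 3.5461 × (+2.54) ≈ 9.0071 billion.

𝕄9.01 billion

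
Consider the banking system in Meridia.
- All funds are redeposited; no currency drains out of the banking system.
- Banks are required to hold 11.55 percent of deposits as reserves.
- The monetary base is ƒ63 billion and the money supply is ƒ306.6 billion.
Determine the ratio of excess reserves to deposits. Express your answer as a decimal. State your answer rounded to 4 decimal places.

0.0900

Using m = M/MB = 306.6/63 ≈ 4.866667. Since m = (1 + c)/(c + rr + e), the denominator satisfies c + rr + e = (1 + c)/m = (1 + 0) / 4.866667 ≈ 0.205479.
With c = 0 and rr = 0.1155, the ratio of excess reserves to deposits is 0.205479 − 0 − 0.1155 = 0.089979.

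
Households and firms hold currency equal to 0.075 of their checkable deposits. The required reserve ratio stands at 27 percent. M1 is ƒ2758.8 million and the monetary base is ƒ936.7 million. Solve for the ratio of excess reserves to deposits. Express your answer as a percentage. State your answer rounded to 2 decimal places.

2.00%

Using m = M/MB = 2758.8/936.7 ≈ 2.945233. Since m = (1 + c)/(c + rr + e), the denominator satisfies c + rr + e = (1 + c)/m = (1 + 0.075) / 2.945233 ≈ 0.364997.
With c = 0.075 and rr = 0.27, the ratio of excess reserves to deposits is 0.364997 − 0.075 − 0.27 = 0.019997.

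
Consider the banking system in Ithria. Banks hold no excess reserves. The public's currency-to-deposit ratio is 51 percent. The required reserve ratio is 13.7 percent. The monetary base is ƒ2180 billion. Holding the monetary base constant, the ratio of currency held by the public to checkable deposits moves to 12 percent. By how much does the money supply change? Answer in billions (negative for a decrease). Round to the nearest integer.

Initially m₁ = (1 + 0.51) / (0.137 + 0.51) ≈ 2.33385, so M₁ = 2.33385 × 2180 = 5087.793 billion.
After the change m₂ = (1 + 0.12) / (0.137 + 0.12) ≈ 4.35798, so M₂ = 4.35798 × 2180 = 9500.3964 billion.
ΔM = M₂ − M₁ = 9500.3964 − 5087.793 = 4412.6034 billion.

ƒ4413 billion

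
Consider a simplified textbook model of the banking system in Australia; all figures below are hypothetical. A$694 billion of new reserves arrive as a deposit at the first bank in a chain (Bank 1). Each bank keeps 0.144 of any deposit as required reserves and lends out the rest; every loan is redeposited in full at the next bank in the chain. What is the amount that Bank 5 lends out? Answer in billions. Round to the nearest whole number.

Each bank lends a fraction (1 − rr) = 0.8560 of the deposit it receives, so Bank 5 receives 694·0.8560^4 and lends 694·0.8560^5 ≈ 318.9542 billion.

A$319 billion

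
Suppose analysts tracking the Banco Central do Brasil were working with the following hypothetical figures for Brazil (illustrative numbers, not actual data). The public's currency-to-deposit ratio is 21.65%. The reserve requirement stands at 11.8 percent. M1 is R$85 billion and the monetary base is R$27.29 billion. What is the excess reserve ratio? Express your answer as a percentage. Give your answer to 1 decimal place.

5.6%

Using m = M/MB = 85/27.29 ≈ 3.114694. Since m = (1 + c)/(c + rr + e), the denominator satisfies c + rr + e = (1 + c)/m = (1 + 0.2165) / 3.114694 ≈ 0.390568.
With c = 0.2165 and rr = 0.118, the excess reserve ratio is 0.390568 − 0.2165 − 0.118 = 0.056068.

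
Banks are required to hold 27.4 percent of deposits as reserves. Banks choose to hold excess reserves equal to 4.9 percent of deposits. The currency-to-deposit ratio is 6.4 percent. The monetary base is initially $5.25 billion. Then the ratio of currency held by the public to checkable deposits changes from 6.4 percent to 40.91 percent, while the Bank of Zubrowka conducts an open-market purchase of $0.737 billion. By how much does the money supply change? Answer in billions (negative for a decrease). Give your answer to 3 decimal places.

Before: m₁ = (1 + 0.064) / (0.274 + 0.049 + 0.064) ≈ 2.74935, MB₁ = 5.25, so M₁ = 2.74935 × 5.25 ≈ 14.4341 billion.
After: m₂ = (1 + 0.4091) / (0.274 + 0.049 + 0.4091) ≈ 1.92474, MB₂ = 5.25 + 0.737 = 5.987, so M₂ = 1.92474 × 5.987 ≈ 11.5234 billion.
ΔM = M₂ − M₁ = 11.5234 − 14.4341 = -2.9107 billion.

-2.911 billion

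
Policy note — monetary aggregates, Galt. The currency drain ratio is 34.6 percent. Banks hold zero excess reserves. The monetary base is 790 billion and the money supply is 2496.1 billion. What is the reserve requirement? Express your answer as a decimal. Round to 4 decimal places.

Using m = M/MB = 2496.1/790 ≈ 3.159620. Since m = (1 + c)/(c + rr + e), the denominator satisfies c + rr + e = (1 + c)/m = (1 + 0.346) / 3.159620 ≈ 0.426001.
With c = 0.346 and e = 0, the reserve requirement is 0.426001 − 0.346 − 0 = 0.080001.

0.0800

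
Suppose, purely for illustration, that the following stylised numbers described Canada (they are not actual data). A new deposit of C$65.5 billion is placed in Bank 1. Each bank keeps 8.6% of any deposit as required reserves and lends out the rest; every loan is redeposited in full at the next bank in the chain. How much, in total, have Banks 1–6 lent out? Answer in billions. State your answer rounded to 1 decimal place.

Bank i lends (1 − rr)^i of the original deposit: Bank 1 lends 65.5·0.9140 = 59.8670, Bank 2 lends 65.5·0.9140² ≈ 54.7184, and so on.
Summing a geometric series: total = 65.5·[0.9140·(1 − 0.9140^6) / (1 − 0.9140)] ≈ 290.2773 billion.

C$290.3 billion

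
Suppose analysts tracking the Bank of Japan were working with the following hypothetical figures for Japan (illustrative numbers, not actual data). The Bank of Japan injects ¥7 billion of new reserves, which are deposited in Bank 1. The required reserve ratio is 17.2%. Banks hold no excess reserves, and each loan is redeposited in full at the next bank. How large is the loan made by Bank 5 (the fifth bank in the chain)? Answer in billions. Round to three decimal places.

Each bank lends a fraction (1 − rr) = 0.8280 of the deposit it receives, so Bank 5 receives 7·0.8280^4 and lends 7·0.8280^5 ≈ 2.7243 billion.

¥2.724 billion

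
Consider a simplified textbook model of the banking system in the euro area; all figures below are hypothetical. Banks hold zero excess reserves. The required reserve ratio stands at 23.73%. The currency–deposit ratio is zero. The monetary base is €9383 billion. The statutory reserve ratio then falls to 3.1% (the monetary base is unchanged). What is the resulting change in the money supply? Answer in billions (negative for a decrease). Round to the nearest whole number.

€263137 billion

Initially m₁ = 1 / (0.2373) ≈ 4.21408, so M₁ = 4.21408 × 9383 ≈ 39540.7126 billion.
After the change m₂ = 1 / (0.031) ≈ 32.25806, so M₂ = 32.25806 × 9383 ≈ 302677.377 billion.
ΔM = M₂ − M₁ = 302677.377 − 39540.7126 = 263136.6644 billion.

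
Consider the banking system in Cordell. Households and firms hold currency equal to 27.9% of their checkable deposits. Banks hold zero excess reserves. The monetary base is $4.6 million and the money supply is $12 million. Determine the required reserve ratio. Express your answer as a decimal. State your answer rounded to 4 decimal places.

0.2113

Using m = M/MB = 12/4.6 ≈ 2.608696. Since m = (1 + c)/(c + rr + e), the denominator satisfies c + rr + e = (1 + c)/m = (1 + 0.279) / 2.608696 ≈ 0.490283.
With c = 0.279 and e = 0, the required reserve ratio is 0.490283 − 0.279 − 0 = 0.211283.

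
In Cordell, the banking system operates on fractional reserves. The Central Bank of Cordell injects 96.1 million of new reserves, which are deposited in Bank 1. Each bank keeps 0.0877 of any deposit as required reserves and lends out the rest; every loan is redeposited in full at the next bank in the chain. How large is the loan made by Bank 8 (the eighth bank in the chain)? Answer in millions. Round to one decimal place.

Each bank lends a fraction (1 − rr) = 0.9123 of the deposit it receives, so Bank 8 receives 96.1·0.9123^7 and lends 96.1·0.9123^8 ≈ 46.1131 million.

46.1 million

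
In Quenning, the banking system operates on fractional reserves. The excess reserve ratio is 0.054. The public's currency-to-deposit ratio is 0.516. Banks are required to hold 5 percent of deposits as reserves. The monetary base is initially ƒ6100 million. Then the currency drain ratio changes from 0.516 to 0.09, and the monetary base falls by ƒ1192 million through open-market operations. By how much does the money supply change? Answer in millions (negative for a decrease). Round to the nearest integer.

Before: m₁ = (1 + 0.516) / (0.05 + 0.054 + 0.516) ≈ 2.44516, MB₁ = 6100, so M₁ = 2.44516 × 6100 = 14915.476 million.
After: m₂ = (1 + 0.09) / (0.05 + 0.054 + 0.09) ≈ 5.61856, MB₂ = 6100 − 1192 = 4908, so M₂ = 5.61856 × 4908 ≈ 27575.8925 million.
ΔM = M₂ − M₁ = 27575.8925 − 14915.476 = 12660.4165 million.

ƒ12660 million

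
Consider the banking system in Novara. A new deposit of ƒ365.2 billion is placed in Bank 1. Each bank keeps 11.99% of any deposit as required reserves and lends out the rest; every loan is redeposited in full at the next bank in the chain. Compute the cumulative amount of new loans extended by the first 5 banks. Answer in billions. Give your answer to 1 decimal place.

Bank i lends (1 − rr)^i of the original deposit: Bank 1 lends 365.2·0.8801 ≈ 321.4125, Bank 2 lends 365.2·0.8801² ≈ 282.8752, and so on.
Summing a geometric series: total = 365.2·[0.8801·(1 − 0.8801^5) / (1 − 0.8801)] ≈ 1265.1916 billion.

ƒ1265.2 billion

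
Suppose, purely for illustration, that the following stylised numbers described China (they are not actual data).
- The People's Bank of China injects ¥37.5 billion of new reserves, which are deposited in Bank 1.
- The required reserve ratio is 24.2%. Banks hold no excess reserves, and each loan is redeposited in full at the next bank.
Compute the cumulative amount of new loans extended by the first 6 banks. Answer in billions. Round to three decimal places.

¥95.179 billion

Bank i lends (1 − rr)^i of the original deposit: Bank 1 lends 37.5·0.7580 = 28.4250, Bank 2 lends 37.5·0.7580² ≈ 21.5462, and so on.
Summing a geometric series: total = 37.5·[0.7580·(1 − 0.7580^6) / (1 − 0.7580)] ≈ 95.1794 billion.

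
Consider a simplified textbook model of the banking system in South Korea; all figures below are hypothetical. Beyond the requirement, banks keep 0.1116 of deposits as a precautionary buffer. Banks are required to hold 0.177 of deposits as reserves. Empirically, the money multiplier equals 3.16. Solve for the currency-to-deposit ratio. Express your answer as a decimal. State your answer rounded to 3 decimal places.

0.041

Using m = 3.16. From m = (1 + c)/(c + rr + e), rearranging gives 1 + c = m·(c + rr + e), so c·(1 − m) = m·(rr + e) − 1.
Hence c = [m·(rr + e) − 1]/(1 − m) = [3.16 × (0.177 + 0.1116) − 1] / (1 − 3.16) ≈ 0.040752.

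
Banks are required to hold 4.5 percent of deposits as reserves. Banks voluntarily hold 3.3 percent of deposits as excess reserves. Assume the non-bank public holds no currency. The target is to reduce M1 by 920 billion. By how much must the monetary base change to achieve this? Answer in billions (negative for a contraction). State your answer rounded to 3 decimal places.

The money multiplier is m = 1 / (rr + e) = 1 / (0.045 + 0.033) ≈ 12.8205128.
ΔMB = ΔM / m = (−920) / 12.8205128 ≈ -71.76 billion.

-71.760 billion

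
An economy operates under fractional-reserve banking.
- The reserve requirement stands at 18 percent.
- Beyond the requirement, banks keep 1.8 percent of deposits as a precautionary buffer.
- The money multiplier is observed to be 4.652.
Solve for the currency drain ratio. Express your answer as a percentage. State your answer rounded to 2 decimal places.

2.16%

Using m = 4.652. From m = (1 + c)/(c + rr + e), rearranging gives 1 + c = m·(c + rr + e), so c·(1 − m) = m·(rr + e) − 1.
Hence c = [m·(rr + e) − 1]/(1 − m) = [4.652 × (0.18 + 0.018) − 1] / (1 − 4.652) ≈ 0.021606.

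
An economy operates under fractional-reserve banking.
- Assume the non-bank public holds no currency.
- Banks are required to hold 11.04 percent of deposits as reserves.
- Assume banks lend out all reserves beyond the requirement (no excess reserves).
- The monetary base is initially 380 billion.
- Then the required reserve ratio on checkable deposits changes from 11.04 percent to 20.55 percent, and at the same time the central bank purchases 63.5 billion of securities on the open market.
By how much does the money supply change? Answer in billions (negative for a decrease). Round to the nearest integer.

-1284 billion

Before: m₁ = 1 / (0.1104) ≈ 9.0580, MB₁ = 380, so M₁ = 9.0580 × 380 = 3442.04 billion.
After: m₂ = 1 / (0.2055) ≈ 4.8662, MB₂ = 380 + 63.5 = 443.5, so M₂ = 4.8662 × 443.5 = 2158.1597 billion.
ΔM = M₂ − M₁ = 2158.1597 − 3442.04 = -1283.8803 billion.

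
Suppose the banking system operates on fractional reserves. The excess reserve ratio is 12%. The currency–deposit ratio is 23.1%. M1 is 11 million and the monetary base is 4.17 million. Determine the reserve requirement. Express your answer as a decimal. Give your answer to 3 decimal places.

Using m = M/MB = 11/4.17 ≈ 2.637890. Since m = (1 + c)/(c + rr + e), the denominator satisfies c + rr + e = (1 + c)/m = (1 + 0.231) / 2.637890 ≈ 0.466661.
With c = 0.231 and e = 0.12, the reserve requirement is 0.466661 − 0.231 − 0.12 = 0.115661.

0.116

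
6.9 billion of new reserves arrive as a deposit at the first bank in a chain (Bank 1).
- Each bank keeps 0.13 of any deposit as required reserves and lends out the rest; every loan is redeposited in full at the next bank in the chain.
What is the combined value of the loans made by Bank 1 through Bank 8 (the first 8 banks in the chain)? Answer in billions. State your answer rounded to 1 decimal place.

Bank i lends (1 − rr)^i of the original deposit: Bank 1 lends 6.9·0.8700 = 6.0030, Bank 2 lends 6.9·0.8700² ≈ 5.2226, and so on.
Summing a geometric series: total = 6.9·[0.8700·(1 − 0.8700^8) / (1 − 0.8700)] ≈ 31.0211 billion.

31.0 billion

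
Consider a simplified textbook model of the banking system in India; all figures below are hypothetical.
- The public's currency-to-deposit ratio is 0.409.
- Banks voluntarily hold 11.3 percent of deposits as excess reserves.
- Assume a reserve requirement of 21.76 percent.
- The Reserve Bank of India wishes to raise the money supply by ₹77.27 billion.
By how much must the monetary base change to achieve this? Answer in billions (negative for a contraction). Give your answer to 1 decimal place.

The money multiplier is m = (1 + c) / (rr + e + c) = (1 + 0.409) / (0.2176 + 0.113 + 0.409) ≈ 1.9051.
ΔMB = ΔM / m = (+77.27) / 1.9051 ≈ 40.5596 billion.

₹40.6 billion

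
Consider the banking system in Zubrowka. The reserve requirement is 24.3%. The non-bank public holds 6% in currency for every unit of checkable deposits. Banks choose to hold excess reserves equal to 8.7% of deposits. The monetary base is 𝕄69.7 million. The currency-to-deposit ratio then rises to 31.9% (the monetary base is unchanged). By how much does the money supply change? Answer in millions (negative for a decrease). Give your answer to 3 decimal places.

Initially m₁ = (1 + 0.06) / (0.243 + 0.087 + 0.06) ≈ 2.717949, so M₁ = 2.717949 × 69.7 ≈ 189.441 million.
After the change m₂ = (1 + 0.319) / (0.243 + 0.087 + 0.319) ≈ 2.032357, so M₂ = 2.032357 × 69.7 ≈ 141.6553 million.
ΔM = M₂ − M₁ = 141.6553 − 189.441 = -47.7857 million.

-47.786 million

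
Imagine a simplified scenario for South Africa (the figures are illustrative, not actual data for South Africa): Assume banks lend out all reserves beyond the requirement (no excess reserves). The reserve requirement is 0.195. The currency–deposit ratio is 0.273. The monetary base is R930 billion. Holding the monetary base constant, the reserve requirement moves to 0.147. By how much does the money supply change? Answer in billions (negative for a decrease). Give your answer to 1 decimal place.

Initially m₁ = (1 + 0.273) / (0.195 + 0.273) ≈ 2.72009, so M₁ = 2.72009 × 930 = 2529.6837 billion.
After the change m₂ = (1 + 0.273) / (0.147 + 0.273) ≈ 3.03095, so M₂ = 3.03095 × 930 = 2818.7835 billion.
ΔM = M₂ − M₁ = 2818.7835 − 2529.6837 = 289.0998 billion.

R289.1 billion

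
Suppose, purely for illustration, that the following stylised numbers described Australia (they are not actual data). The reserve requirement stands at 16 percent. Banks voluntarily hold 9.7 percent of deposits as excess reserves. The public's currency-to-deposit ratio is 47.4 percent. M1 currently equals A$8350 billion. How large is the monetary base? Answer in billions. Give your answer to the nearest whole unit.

The money multiplier is m = (1 + c) / (rr + e + c) = (1 + 0.474) / (0.16 + 0.097 + 0.474) ≈ 2.01642.
MB = M / m = 8350 / 2.01642 ≈ 4141.0024 billion.

A$4141 billion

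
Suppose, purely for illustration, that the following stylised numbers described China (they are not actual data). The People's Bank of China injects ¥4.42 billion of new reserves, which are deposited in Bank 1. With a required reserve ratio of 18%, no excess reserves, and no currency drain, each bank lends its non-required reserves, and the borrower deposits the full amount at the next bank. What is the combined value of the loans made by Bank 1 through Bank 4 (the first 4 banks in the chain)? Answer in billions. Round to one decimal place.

¥11.0 billion

Bank i lends (1 − rr)^i of the original deposit: Bank 1 lends 4.42·0.8200 = 3.6244, Bank 2 lends 4.42·0.8200² ≈ 2.9720, and so on.
Summing a geometric series: total = 4.42·[0.8200·(1 − 0.8200^4) / (1 − 0.8200)] ≈ 11.0318 billion.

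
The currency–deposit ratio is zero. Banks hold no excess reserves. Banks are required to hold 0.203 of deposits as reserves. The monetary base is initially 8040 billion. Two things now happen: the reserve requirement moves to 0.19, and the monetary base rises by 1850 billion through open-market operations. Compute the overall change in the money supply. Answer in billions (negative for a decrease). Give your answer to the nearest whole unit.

Before: m₁ = 1 / (0.203) ≈ 4.92611, MB₁ = 8040, so M₁ = 4.92611 × 8040 = 39605.9244 billion.
After: m₂ = 1 / (0.19) ≈ 5.26316, MB₂ = 8040 + 1850 = 9890, so M₂ = 5.26316 × 9890 = 52052.6524 billion.
ΔM = M₂ − M₁ = 52052.6524 − 39605.9244 = 12446.728 billion.

12447 billion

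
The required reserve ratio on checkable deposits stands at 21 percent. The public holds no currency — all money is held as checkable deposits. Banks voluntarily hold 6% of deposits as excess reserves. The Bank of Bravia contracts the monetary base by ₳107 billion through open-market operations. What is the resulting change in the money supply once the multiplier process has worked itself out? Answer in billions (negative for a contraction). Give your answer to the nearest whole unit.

-396 billion

The money multiplier is m = 1 / (rr + e) = 1 / (0.21 + 0.06) ≈ 3.7037.
The sale removes 107 billion of base, so ΔM = m × ΔMB = 3.7037 × (−107) = -396.2959 billion.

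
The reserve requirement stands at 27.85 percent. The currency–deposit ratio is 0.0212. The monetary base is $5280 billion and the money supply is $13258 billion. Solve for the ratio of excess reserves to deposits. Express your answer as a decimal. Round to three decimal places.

Using m = M/MB = 13258/5280 ≈ 2.510985. Since m = (1 + c)/(c + rr + e), the denominator satisfies c + rr + e = (1 + c)/m = (1 + 0.0212) / 2.510985 ≈ 0.406693.
With c = 0.0212 and rr = 0.2785, the ratio of excess reserves to deposits is 0.406693 − 0.0212 − 0.2785 = 0.106993.

0.107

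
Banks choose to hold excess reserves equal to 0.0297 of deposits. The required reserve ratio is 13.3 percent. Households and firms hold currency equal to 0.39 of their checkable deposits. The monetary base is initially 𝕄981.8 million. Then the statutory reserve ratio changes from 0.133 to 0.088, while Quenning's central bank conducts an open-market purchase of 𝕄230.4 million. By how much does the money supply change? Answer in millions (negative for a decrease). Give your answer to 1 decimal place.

Before: m₁ = (1 + 0.39) / (0.133 + 0.0297 + 0.39) ≈ 2.514927, MB₁ = 981.8, so M₁ = 2.514927 × 981.8 ≈ 2469.1553 million.
After: m₂ = (1 + 0.39) / (0.088 + 0.0297 + 0.39) ≈ 2.737837, MB₂ = 981.8 + 230.4 = 1212.2, so M₂ = 2.737837 × 1212.2 ≈ 3318.806 million.
ΔM = M₂ − M₁ = 3318.806 − 2469.1553 = 849.6507 million.

𝕄849.7 million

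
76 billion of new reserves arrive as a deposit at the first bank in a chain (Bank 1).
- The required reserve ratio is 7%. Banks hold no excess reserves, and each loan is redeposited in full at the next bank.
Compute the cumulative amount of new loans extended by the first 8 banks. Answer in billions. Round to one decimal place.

Bank i lends (1 − rr)^i of the original deposit: Bank 1 lends 76·0.9300 = 70.6800, Bank 2 lends 76·0.9300² = 65.7324, and so on.
Summing a geometric series: total = 76·[0.9300·(1 − 0.9300^8) / (1 − 0.9300)] ≈ 444.6965 billion.

444.7 billion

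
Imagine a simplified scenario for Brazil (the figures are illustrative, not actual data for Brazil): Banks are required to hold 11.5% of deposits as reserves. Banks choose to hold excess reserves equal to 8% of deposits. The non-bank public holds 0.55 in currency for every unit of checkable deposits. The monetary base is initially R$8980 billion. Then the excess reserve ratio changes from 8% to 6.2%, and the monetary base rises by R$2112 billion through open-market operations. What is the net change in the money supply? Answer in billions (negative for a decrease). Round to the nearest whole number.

Before: m₁ = (1 + 0.55) / (0.115 + 0.08 + 0.55) ≈ 2.080537, MB₁ = 8980, so M₁ = 2.080537 × 8980 ≈ 18683.2223 billion.
After: m₂ = (1 + 0.55) / (0.115 + 0.062 + 0.55) ≈ 2.132050, MB₂ = 8980 + 2112 = 11092, so M₂ = 2.132050 × 11092 = 23648.6986 billion.
ΔM = M₂ − M₁ = 23648.6986 − 18683.2223 = 4965.4763 billion.

R$4965 billion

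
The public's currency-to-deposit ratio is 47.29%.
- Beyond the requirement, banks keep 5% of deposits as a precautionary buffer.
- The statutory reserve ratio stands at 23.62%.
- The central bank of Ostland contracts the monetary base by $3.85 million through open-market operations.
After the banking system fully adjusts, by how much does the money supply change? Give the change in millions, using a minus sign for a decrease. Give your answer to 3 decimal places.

The money multiplier is m = (1 + c) / (rr + e + c) = (1 + 0.4729) / (0.2362 + 0.05 + 0.4729) ≈ 1.94032.
The sale removes 3.85 million of base, so ΔM = m × ΔMB = 1.94032 × (−3.85) ≈ -7.4702 million.

-7.470 million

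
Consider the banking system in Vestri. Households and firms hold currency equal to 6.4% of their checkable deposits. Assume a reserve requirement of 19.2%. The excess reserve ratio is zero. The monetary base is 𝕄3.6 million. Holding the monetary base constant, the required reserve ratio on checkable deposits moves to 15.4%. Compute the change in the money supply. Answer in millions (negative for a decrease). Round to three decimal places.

𝕄2.608 million

Initially m₁ = (1 + 0.064) / (0.192 + 0.064) = 4.15625, so M₁ = 4.15625 × 3.6 = 14.9625 million.
After the change m₂ = (1 + 0.064) / (0.154 + 0.064) ≈ 4.88073, so M₂ = 4.88073 × 3.6 ≈ 17.5706 million.
ΔM = M₂ − M₁ = 17.5706 − 14.9625 = 2.6081 million.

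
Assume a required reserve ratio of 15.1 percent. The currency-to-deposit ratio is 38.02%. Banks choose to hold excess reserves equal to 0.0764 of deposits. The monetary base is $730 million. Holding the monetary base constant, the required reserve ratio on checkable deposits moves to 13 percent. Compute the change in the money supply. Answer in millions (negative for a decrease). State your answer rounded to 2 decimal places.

Initially m₁ = (1 + 0.3802) / (0.151 + 0.0764 + 0.3802) ≈ 2.271560, so M₁ = 2.271560 × 730 = 1658.2388 million.
After the change m₂ = (1 + 0.3802) / (0.13 + 0.0764 + 0.3802) ≈ 2.352881, so M₂ = 2.352881 × 730 ≈ 1717.6031 million.
ΔM = M₂ − M₁ = 1717.6031 − 1658.2388 = 59.3643 million.

$59.36 million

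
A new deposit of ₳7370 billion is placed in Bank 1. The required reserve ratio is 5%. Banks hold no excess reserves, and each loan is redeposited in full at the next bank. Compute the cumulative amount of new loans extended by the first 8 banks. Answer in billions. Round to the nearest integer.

Bank i lends (1 − rr)^i of the original deposit: Bank 1 lends 7370·0.9500 = 7001.5000, Bank 2 lends 7370·0.9500² = 6651.4250, and so on.
Summing a geometric series: total = 7370·[0.9500·(1 − 0.9500^8) / (1 − 0.9500)] ≈ 47131.2370 billion.

₳47131 billion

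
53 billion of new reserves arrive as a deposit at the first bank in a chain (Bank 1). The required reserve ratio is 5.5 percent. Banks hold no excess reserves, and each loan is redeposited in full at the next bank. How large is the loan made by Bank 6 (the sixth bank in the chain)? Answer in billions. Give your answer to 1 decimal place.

37.7 billion

Each bank lends a fraction (1 − rr) = 0.9450 of the deposit it receives, so Bank 6 receives 53·0.9450^5 and lends 53·0.9450^6 ≈ 37.7456 billion.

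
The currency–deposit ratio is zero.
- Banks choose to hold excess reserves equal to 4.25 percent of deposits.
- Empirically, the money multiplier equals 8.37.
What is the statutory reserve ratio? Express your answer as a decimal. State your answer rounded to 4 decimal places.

Using m = 8.37. Since m = (1 + c)/(c + rr + e), the denominator satisfies c + rr + e = (1 + c)/m = (1 + 0) / 8.37 ≈ 0.119474.
With c = 0 and e = 0.0425, the statutory reserve ratio is 0.119474 − 0 − 0.0425 = 0.076974.

0.0770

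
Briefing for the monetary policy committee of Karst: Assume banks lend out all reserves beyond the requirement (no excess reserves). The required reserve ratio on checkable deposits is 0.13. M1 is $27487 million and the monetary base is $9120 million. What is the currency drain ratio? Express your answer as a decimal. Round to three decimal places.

0.302

Using m = M/MB = 27487/9120 ≈ 3.013925. From m = (1 + c)/(c + rr + e), rearranging gives 1 + c = m·(c + rr + e), so c·(1 − m) = m·(rr + e) − 1.
Hence c = [m·(rr + e) − 1]/(1 − m) = [3.013925 × (0.13 + 0) − 1] / (1 − 3.013925) ≈ 0.301992.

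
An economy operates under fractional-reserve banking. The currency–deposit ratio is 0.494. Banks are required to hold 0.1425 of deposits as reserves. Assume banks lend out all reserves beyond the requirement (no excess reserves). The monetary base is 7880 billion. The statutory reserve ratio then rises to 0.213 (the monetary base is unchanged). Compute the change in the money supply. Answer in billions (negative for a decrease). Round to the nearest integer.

Initially m₁ = (1 + 0.494) / (0.1425 + 0.494) ≈ 2.34721, so M₁ = 2.34721 × 7880 = 18496.0148 billion.
After the change m₂ = (1 + 0.494) / (0.213 + 0.494) ≈ 2.11315, so M₂ = 2.11315 × 7880 = 16651.622 billion.
ΔM = M₂ − M₁ = 16651.622 − 18496.0148 = -1844.3928 billion.

-1844 billion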